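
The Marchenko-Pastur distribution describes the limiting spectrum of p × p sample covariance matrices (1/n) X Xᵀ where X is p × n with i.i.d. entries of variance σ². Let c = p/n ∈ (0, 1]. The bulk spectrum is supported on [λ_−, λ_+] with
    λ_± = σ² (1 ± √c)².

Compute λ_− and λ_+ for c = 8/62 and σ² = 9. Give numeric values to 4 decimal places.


c = 8/62 = 0.129032; √c = 0.359211.
λ_− = σ² (1 − √c)² = 9 · (1 − 0.359211)² = 9 · (0.640789)² = 3.695499.
λ_+ = σ² (1 + √c)² = 9 · (1 + 0.359211)² = 9 · (1.359211)² = 16.627081.

Rounded to 4 decimal places: λ_− ≈ 3.6955, λ_+ ≈ 16.6271.


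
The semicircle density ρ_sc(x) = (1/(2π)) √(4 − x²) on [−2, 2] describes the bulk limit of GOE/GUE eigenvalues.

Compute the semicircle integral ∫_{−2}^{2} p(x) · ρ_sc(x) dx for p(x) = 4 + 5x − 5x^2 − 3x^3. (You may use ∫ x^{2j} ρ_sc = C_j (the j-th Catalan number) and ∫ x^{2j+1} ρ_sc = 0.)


Write p(x) = Σ a_i x^i, split into monomials and integrate each against ρ_sc separately.
Using ∫ x^{2j} ρ_sc = C_j = (1/(j+1)) C(2j, j) (Catalan numbers) and ∫ x^{2j+1} ρ_sc = 0 (odd monomials vanish by symmetry):
  i = 0 (even): a_0 · C_{0} = 4 · 1 = 4
  i = 1 (odd): ∫ x^1 ρ_sc = 0 (vanishes)
  i = 2 (even): a_2 · C_{1} = -5 · 1 = -5
  i = 3 (odd): ∫ x^3 ρ_sc = 0 (vanishes)

Summing the contributions: ∫_{−2}^{2} p(x) ρ_sc(x) dx = 4 + (-5) = -1.


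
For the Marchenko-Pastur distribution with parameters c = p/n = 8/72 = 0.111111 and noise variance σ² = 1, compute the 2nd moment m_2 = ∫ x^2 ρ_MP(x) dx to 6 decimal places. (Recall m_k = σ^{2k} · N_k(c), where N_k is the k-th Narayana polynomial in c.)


E[X²] = σ⁴ (1 + c) (second MP moment). With σ² = 1 (so σ⁴ = 1) and c = 8/72 = 0.111111: E[X²] = 1 · (1 + 0.111111) = 1 · 1.111111.

So E[X^2] = 1.111111.


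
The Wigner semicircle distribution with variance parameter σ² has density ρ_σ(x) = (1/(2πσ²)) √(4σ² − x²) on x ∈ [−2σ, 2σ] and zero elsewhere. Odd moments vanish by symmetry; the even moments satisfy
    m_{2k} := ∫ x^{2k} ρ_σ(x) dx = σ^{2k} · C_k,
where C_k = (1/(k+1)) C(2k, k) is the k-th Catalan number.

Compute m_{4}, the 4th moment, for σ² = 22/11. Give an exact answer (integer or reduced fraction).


By the scaled semicircle moment identity, m_{2k} = σ^{2k} · C_k with k = 2.
C_2 = (1/(k+1)) · C(2k, k) = (1/3) · C(4, 2) = (1/3) · 6 = 2.
σ^{2k} = (σ²)^k = (22/11)^2 = 4.

Therefore m_{4} = σ^{4} · C_2 = 4 · 2 = 8.


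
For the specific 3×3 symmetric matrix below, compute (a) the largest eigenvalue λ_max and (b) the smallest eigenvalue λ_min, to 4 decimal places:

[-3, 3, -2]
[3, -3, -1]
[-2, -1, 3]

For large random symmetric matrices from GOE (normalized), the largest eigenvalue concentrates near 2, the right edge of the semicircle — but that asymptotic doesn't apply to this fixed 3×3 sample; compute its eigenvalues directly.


Since M is real symmetric, all three eigenvalues are real; they are the roots of det(λI − M) = λ³ − (tr M) λ² + s λ − det M, where s is the sum of the principal 2×2 minors.
tr M = -3 + (-3) + 3 = -3.
s = ((-3)·(-3) − 3²) + ((-3)·3 − (-2)²) + ((-3)·3 − (-1)²) = 0 + (-13) + (-10) = -23.
det M (expand along row 1) = (-3)·(-10) − 3·7 + (-2)·(-9) = 27.
Characteristic polynomial: λ³ + 3λ² − 23λ − 27 = 0.
Substitute λ = y + (tr M)/3 = y − 1.000000 to remove the quadratic term: y³ + p·y + q = 0 with p = s − (tr M)²/3 = -26.000000 and q = −2(tr M)³/27 + (tr M)·s/3 − det M = -2.000000.
Three real roots ⇒ use the trigonometric (Viète) form: r = 2√(−p/3) = 5.887841, φ = arccos(3q/(p·r)) = arccos(0.039194) = 1.531592 rad.
y_k = r·cos(φ/3 − 2πk/3) for k = 0, 1, 2 gives y = 5.137054, -0.076941, -5.060114.
λ_k = y_k − 1.000000 gives λ = 4.1371, -1.0769, -6.0601 (check: the sum is -3.0000 = tr M).

Hence λ_max = 4.1371 and λ_min = -6.0601.


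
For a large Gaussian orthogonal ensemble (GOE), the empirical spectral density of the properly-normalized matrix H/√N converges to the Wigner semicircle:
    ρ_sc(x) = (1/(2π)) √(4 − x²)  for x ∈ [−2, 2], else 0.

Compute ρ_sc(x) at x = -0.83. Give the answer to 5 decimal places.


ρ_sc(x) = (1/(2π)) √(4 − x²). With x = -0.83:
  4 − x² = 4 − (-0.83)² = 4 − 0.688900 = 3.311100.
  √(4 − x²) = 1.819643.
  1/(2π) = 0.159155.
  ρ_sc(-0.83) = 0.159155 · 1.819643 = 0.289605.

Rounded to 5 decimal places: ρ_sc(-0.83) ≈ 0.28961.


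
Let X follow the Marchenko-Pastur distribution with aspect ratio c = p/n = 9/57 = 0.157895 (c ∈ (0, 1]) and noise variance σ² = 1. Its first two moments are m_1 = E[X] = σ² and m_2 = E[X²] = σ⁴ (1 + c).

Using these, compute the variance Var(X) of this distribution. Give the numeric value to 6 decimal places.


m_1 = E[X] = σ² = 1, so m_1² = 1.
m_2 = E[X²] = σ⁴ (1 + c) = 1 · (1 + 0.157895) = 1 · 1.157895 = 1.157895.
(Note m_2 − m_1² simplifies to c · σ⁴ = 0.157895 · 1.)

Var(X) = m_2 − m_1² = 1.157895 − 1 = 0.157895.


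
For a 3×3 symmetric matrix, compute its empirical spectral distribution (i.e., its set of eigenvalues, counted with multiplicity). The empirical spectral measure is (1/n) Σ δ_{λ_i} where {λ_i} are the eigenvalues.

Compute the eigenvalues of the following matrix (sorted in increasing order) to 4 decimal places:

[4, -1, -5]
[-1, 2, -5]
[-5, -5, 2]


Since M is real symmetric, all three eigenvalues are real; they are the roots of det(λI − M) = λ³ − (tr M) λ² + s λ − det M, where s is the sum of the principal 2×2 minors.
tr M = 4 + 2 + 2 = 8.
s = (4·2 − (-1)²) + (4·2 − (-5)²) + (2·2 − (-5)²) = 7 + (-17) + (-21) = -31.
det M (expand along row 1) = 4·(-21) − (-1)·(-27) + (-5)·15 = -186.
Characteristic polynomial: λ³ − 8λ² − 31λ + 186 = 0.
Substitute λ = y + (tr M)/3 = y + 2.666667 to remove the quadratic term: y³ + p·y + q = 0 with p = s − (tr M)²/3 = -52.333333 and q = −2(tr M)³/27 + (tr M)·s/3 − det M = 65.407407.
Three real roots ⇒ use the trigonometric (Viète) form: r = 2√(−p/3) = 8.353309, φ = arccos(3q/(p·r)) = arccos(-0.448860) = 2.036286 rad.
y_k = r·cos(φ/3 − 2πk/3) for k = 0, 1, 2 gives y = 6.501803, 1.290932, -7.792735.
λ_k = y_k + 2.666667 gives λ = 9.1685, 3.9576, -5.1261 (check: the sum is 8.0000 = tr M).

Eigenvalues sorted in increasing order: [-5.1261, 3.9576, 9.1685].


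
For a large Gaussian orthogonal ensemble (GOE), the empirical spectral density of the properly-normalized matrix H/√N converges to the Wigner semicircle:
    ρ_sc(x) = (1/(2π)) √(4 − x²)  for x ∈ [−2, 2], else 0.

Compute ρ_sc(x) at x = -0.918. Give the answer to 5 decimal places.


ρ_sc(x) = (1/(2π)) √(4 − x²). With x = -0.918:
  4 − x² = 4 − (-0.918)² = 4 − 0.842724 = 3.157276.
  √(4 − x²) = 1.776873.
  1/(2π) = 0.159155.
  ρ_sc(-0.918) = 0.159155 · 1.776873 = 0.282798.

Rounded to 5 decimal places: ρ_sc(-0.918) ≈ 0.28280.


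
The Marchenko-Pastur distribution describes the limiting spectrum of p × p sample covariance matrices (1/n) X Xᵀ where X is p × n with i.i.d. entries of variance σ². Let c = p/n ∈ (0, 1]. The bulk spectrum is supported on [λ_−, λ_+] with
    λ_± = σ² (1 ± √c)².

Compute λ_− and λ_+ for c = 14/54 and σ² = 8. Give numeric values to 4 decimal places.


c = 14/54 = 0.259259; √c = 0.509175.
λ_− = σ² (1 − √c)² = 8 · (1 − 0.509175)² = 8 · (0.490825)² = 1.927273.
λ_+ = σ² (1 + √c)² = 8 · (1 + 0.509175)² = 8 · (1.509175)² = 18.220875.

Rounded to 4 decimal places: λ_− ≈ 1.9273, λ_+ ≈ 18.2209.


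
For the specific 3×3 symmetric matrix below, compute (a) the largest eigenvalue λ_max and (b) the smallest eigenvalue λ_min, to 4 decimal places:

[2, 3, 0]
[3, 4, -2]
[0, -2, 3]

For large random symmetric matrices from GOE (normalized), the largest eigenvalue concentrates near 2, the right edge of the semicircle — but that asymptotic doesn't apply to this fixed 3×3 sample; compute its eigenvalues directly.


Since M is real symmetric, all three eigenvalues are real; they are the roots of det(λI − M) = λ³ − (tr M) λ² + s λ − det M, where s is the sum of the principal 2×2 minors.
tr M = 2 + 4 + 3 = 9.
s = (2·4 − 3²) + (2·3 − 0²) + (4·3 − (-2)²) = -1 + 6 + 8 = 13.
det M (expand along row 1) = 2·8 − 3·9 + 0·(-6) = -11.
Characteristic polynomial: λ³ − 9λ² + 13λ + 11 = 0.
Substitute λ = y + (tr M)/3 = y + 3.000000 to remove the quadratic term: y³ + p·y + q = 0 with p = s − (tr M)²/3 = -14.000000 and q = −2(tr M)³/27 + (tr M)·s/3 − det M = -4.000000.
Three real roots ⇒ use the trigonometric (Viète) form: r = 2√(−p/3) = 4.320494, φ = arccos(3q/(p·r)) = arccos(0.198390) = 1.371081 rad.
y_k = r·cos(φ/3 − 2πk/3) for k = 0, 1, 2 gives y = 3.877074, -0.287410, -3.589664.
λ_k = y_k + 3.000000 gives λ = 6.8771, 2.7126, -0.5897 (check: the sum is 9.0000 = tr M).

Hence λ_max = 6.8771 and λ_min = -0.5897.


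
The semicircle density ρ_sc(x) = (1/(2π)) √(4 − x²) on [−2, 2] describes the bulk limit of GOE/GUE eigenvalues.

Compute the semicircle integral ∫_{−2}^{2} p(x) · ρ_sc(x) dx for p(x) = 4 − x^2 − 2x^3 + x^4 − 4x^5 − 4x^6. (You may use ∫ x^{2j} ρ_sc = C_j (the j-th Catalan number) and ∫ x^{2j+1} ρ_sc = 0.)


Write p(x) = Σ a_i x^i, split into monomials and integrate each against ρ_sc separately.
Using ∫ x^{2j} ρ_sc = C_j = (1/(j+1)) C(2j, j) (Catalan numbers) and ∫ x^{2j+1} ρ_sc = 0 (odd monomials vanish by symmetry):
  i = 0 (even): a_0 · C_{0} = 4 · 1 = 4
  i = 2 (even): a_2 · C_{1} = -1 · 1 = -1
  i = 3 (odd): ∫ x^3 ρ_sc = 0 (vanishes)
  i = 4 (even): a_4 · C_{2} = 1 · 2 = 2
  i = 5 (odd): ∫ x^5 ρ_sc = 0 (vanishes)
  i = 6 (even): a_6 · C_{3} = -4 · 5 = -20

Summing the contributions: ∫_{−2}^{2} p(x) ρ_sc(x) dx = 4 + (-1) + 2 + (-20) = -15.


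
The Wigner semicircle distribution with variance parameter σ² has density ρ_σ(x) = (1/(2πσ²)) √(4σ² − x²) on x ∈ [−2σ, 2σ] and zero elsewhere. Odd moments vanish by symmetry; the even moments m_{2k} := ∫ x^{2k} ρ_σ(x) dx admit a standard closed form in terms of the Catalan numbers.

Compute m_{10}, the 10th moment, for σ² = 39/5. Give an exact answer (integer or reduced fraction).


By the scaled semicircle moment identity, m_{2k} = σ^{2k} · C_k with k = 5.
C_5 = (1/(k+1)) · C(2k, k) = (1/6) · C(10, 5) = (1/6) · 252 = 42.
σ^{2k} = (σ²)^k = (39/5)^5 = 90224199/3125.

Therefore m_{10} = σ^{10} · C_5 = (90224199/3125) · 42 = 3789416358/3125.


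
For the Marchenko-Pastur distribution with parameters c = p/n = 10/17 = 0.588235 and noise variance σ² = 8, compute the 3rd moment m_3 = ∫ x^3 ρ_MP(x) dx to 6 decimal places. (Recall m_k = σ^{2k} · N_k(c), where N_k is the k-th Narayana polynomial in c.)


E[X³] = σ⁶ (1 + 3c + c²) (third MP moment). With σ² = 8 (so σ⁶ = 512) and c = 10/17 = 0.588235: E[X³] = 512 · (1 + 3·0.588235 + (0.588235)²) = 512 · 3.110727.

So E[X^3] = 1592.692042.


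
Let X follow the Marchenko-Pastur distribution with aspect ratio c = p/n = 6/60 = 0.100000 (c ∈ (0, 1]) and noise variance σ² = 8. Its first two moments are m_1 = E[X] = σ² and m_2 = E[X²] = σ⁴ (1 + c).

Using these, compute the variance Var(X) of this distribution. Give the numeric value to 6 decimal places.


m_1 = E[X] = σ² = 8, so m_1² = 64.
m_2 = E[X²] = σ⁴ (1 + c) = 64 · (1 + 0.100000) = 64 · 1.100000 = 70.400000.
(Note m_2 − m_1² simplifies to c · σ⁴ = 0.100000 · 64.)

Var(X) = m_2 − m_1² = 70.400000 − 64 = 6.400000.


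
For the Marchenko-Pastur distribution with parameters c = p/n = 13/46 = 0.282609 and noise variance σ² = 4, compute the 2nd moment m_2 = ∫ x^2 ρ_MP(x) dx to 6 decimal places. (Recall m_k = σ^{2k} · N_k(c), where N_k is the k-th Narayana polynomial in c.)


E[X²] = σ⁴ (1 + c) (second MP moment). With σ² = 4 (so σ⁴ = 16) and c = 13/46 = 0.282609: E[X²] = 16 · (1 + 0.282609) = 16 · 1.282609.

So E[X^2] = 20.521739.


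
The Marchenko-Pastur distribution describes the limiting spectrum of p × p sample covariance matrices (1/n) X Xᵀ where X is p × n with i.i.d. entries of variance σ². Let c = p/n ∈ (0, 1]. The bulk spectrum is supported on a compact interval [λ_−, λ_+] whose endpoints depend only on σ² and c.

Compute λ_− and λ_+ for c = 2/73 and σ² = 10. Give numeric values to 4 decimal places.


c = 2/73 = 0.027397; √c = 0.165521.
λ_− = σ² (1 − √c)² = 10 · (1 − 0.165521)² = 10 · (0.834479)² = 6.963549.
λ_+ = σ² (1 + √c)² = 10 · (1 + 0.165521)² = 10 · (1.165521)² = 13.584396.

Rounded to 4 decimal places: λ_− ≈ 6.9635, λ_+ ≈ 13.5844.


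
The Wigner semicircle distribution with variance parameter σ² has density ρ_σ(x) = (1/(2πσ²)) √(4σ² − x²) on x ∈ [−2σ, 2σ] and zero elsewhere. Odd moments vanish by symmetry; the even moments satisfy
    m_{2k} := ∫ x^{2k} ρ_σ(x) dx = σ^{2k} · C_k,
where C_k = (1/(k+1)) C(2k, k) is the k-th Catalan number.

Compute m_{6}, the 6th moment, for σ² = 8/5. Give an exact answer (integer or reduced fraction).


By the scaled semicircle moment identity, m_{2k} = σ^{2k} · C_k with k = 3.
C_3 = (1/(k+1)) · C(2k, k) = (1/4) · C(6, 3) = (1/4) · 20 = 5.
σ^{2k} = (σ²)^k = (8/5)^3 = 512/125.

Therefore m_{6} = σ^{6} · C_3 = (512/125) · 5 = 512/25.


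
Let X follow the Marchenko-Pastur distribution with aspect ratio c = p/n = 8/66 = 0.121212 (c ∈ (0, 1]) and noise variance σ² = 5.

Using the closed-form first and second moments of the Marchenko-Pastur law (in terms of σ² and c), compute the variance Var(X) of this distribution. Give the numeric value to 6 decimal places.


Recall the MP moments m_1 = E[X] = σ² and m_2 = E[X²] = σ⁴ (1 + c).
m_1 = E[X] = σ² = 5, so m_1² = 25.
m_2 = E[X²] = σ⁴ (1 + c) = 25 · (1 + 0.121212) = 25 · 1.121212 = 28.030303.
(Note m_2 − m_1² simplifies to c · σ⁴ = 0.121212 · 25.)

Var(X) = m_2 − m_1² = 28.030303 − 25 = 3.030303.


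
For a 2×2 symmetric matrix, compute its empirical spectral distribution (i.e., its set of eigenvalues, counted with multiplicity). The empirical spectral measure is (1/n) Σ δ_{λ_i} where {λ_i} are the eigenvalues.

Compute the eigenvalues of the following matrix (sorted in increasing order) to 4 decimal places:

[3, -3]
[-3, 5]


Since M is real symmetric, both eigenvalues are real; they are the roots of det(λI − M) = λ² − (tr M) λ + det M.
tr M = 3 + 5 = 8.
det M = 3·5 − (-3)² = 15 − 9 = 6.
Characteristic polynomial: λ² − 8λ + 6 = 0.
Discriminant Δ = (tr M)² − 4·det M = 64 − 24 = 40; √Δ = 6.324555.
λ = (tr M ± √Δ)/2 = (8 ± 6.324555)/2, giving (tr M − √Δ)/2 = 0.8377 and (tr M + √Δ)/2 = 7.1623.

Eigenvalues sorted in increasing order: [0.8377, 7.1623].


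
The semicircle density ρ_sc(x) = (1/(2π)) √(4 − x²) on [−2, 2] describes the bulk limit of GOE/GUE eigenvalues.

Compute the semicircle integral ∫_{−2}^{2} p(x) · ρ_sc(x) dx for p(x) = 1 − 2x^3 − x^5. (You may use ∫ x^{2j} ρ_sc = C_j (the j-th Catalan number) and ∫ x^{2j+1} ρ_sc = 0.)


Write p(x) = Σ a_i x^i, split into monomials and integrate each against ρ_sc separately.
Using ∫ x^{2j} ρ_sc = C_j = (1/(j+1)) C(2j, j) (Catalan numbers) and ∫ x^{2j+1} ρ_sc = 0 (odd monomials vanish by symmetry):
  i = 0 (even): a_0 · C_{0} = 1 · 1 = 1
  i = 3 (odd): ∫ x^3 ρ_sc = 0 (vanishes)
  i = 5 (odd): ∫ x^5 ρ_sc = 0 (vanishes)

Summing the contributions: ∫_{−2}^{2} p(x) ρ_sc(x) dx = 1.


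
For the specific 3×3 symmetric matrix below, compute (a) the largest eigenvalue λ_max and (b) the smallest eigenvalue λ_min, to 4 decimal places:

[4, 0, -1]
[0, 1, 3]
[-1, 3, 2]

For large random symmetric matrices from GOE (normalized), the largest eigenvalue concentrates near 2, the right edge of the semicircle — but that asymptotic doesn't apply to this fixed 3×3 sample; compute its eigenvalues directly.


Since M is real symmetric, all three eigenvalues are real; they are the roots of det(λI − M) = λ³ − (tr M) λ² + s λ − det M, where s is the sum of the principal 2×2 minors.
tr M = 4 + 1 + 2 = 7.
s = (4·1 − 0²) + (4·2 − (-1)²) + (1·2 − 3²) = 4 + 7 + (-7) = 4.
det M (expand along row 1) = 4·(-7) − 0·3 + (-1)·1 = -29.
Characteristic polynomial: λ³ − 7λ² + 4λ + 29 = 0.
Substitute λ = y + (tr M)/3 = y + 2.333333 to remove the quadratic term: y³ + p·y + q = 0 with p = s − (tr M)²/3 = -12.333333 and q = −2(tr M)³/27 + (tr M)·s/3 − det M = 12.925926.
Three real roots ⇒ use the trigonometric (Viète) form: r = 2√(−p/3) = 4.055175, φ = arccos(3q/(p·r)) = arccos(-0.775341) = 2.458051 rad.
y_k = r·cos(φ/3 − 2πk/3) for k = 0, 1, 2 gives y = 2.768452, 1.181917, -3.950369.
λ_k = y_k + 2.333333 gives λ = 5.1018, 3.5153, -1.6170 (check: the sum is 7.0000 = tr M).

Hence λ_max = 5.1018 and λ_min = -1.6170.


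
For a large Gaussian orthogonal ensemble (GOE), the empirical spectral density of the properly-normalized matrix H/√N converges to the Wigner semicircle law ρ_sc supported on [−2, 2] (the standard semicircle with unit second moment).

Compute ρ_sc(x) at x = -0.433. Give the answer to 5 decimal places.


ρ_sc(x) = (1/(2π)) √(4 − x²). With x = -0.433:
  4 − x² = 4 − (-0.433)² = 4 − 0.187489 = 3.812511.
  √(4 − x²) = 1.952565.
  1/(2π) = 0.159155.
  ρ_sc(-0.433) = 0.159155 · 1.952565 = 0.310760.

Rounded to 5 decimal places: ρ_sc(-0.433) ≈ 0.31076.


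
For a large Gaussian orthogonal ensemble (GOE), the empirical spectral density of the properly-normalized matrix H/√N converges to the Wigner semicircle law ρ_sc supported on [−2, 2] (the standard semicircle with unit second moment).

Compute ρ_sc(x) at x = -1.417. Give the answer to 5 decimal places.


ρ_sc(x) = (1/(2π)) √(4 − x²). With x = -1.417:
  4 − x² = 4 − (-1.417)² = 4 − 2.007889 = 1.992111.
  √(4 − x²) = 1.411422.
  1/(2π) = 0.159155.
  ρ_sc(-1.417) = 0.159155 · 1.411422 = 0.224635.

Rounded to 5 decimal places: ρ_sc(-1.417) ≈ 0.22463.


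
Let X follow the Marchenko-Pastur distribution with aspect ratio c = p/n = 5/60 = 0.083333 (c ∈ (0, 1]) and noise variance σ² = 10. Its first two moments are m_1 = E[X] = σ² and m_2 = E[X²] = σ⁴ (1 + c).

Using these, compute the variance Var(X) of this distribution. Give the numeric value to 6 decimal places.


m_1 = E[X] = σ² = 10, so m_1² = 100.
m_2 = E[X²] = σ⁴ (1 + c) = 100 · (1 + 0.083333) = 100 · 1.083333 = 108.333333.
(Note m_2 − m_1² simplifies to c · σ⁴ = 0.083333 · 100.)

Var(X) = m_2 − m_1² = 108.333333 − 100 = 8.333333.


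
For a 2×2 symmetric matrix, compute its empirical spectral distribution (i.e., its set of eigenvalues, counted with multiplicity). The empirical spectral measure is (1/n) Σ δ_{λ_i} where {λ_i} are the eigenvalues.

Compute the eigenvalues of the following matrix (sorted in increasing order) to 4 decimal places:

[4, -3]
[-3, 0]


Since M is real symmetric, both eigenvalues are real; they are the roots of det(λI − M) = λ² − (tr M) λ + det M.
tr M = 4 + 0 = 4.
det M = 4·0 − (-3)² = 0 − 9 = -9.
Characteristic polynomial: λ² − 4λ − 9 = 0.
Discriminant Δ = (tr M)² − 4·det M = 16 − (-36) = 52; √Δ = 7.211103.
λ = (tr M ± √Δ)/2 = (4 ± 7.211103)/2, giving (tr M − √Δ)/2 = -1.6056 and (tr M + √Δ)/2 = 5.6056.

Eigenvalues sorted in increasing order: [-1.6056, 5.6056].


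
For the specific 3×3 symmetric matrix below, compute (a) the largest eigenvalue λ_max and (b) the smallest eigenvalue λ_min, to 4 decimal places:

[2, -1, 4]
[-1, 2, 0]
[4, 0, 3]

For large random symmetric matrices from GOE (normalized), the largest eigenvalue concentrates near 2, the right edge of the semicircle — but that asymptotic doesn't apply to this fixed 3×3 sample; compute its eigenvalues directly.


Since M is real symmetric, all three eigenvalues are real; they are the roots of det(λI − M) = λ³ − (tr M) λ² + s λ − det M, where s is the sum of the principal 2×2 minors.
tr M = 2 + 2 + 3 = 7.
s = (2·2 − (-1)²) + (2·3 − 4²) + (2·3 − 0²) = 3 + (-10) + 6 = -1.
det M (expand along row 1) = 2·6 − (-1)·(-3) + 4·(-8) = -23.
Characteristic polynomial: λ³ − 7λ² − λ + 23 = 0.
Substitute λ = y + (tr M)/3 = y + 2.333333 to remove the quadratic term: y³ + p·y + q = 0 with p = s − (tr M)²/3 = -17.333333 and q = −2(tr M)³/27 + (tr M)·s/3 − det M = -4.740741.
Three real roots ⇒ use the trigonometric (Viète) form: r = 2√(−p/3) = 4.807402, φ = arccos(3q/(p·r)) = arccos(0.170677) = 1.399280 rad.
y_k = r·cos(φ/3 − 2πk/3) for k = 0, 1, 2 gives y = 4.293880, -0.274700, -4.019179.
λ_k = y_k + 2.333333 gives λ = 6.6272, 2.0586, -1.6858 (check: the sum is 7.0000 = tr M).

Hence λ_max = 6.6272 and λ_min = -1.6858.


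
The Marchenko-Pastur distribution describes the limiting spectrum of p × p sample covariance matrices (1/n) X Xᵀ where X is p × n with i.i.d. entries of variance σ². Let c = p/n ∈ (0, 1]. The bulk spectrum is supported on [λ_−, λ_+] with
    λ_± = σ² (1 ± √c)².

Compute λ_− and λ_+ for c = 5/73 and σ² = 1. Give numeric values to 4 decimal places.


c = 5/73 = 0.068493; √c = 0.261712.
λ_− = σ² (1 − √c)² = 1 · (1 − 0.261712)² = 1 · (0.738288)² = 0.545069.
λ_+ = σ² (1 + √c)² = 1 · (1 + 0.261712)² = 1 · (1.261712)² = 1.591917.

Rounded to 4 decimal places: λ_− ≈ 0.5451, λ_+ ≈ 1.5919.


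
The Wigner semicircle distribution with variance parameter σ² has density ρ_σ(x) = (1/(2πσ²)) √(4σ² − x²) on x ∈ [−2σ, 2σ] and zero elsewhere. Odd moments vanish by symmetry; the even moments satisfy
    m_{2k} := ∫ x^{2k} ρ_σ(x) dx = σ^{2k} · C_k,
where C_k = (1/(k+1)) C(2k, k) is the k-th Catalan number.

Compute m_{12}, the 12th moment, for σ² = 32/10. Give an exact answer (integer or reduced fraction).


By the scaled semicircle moment identity, m_{2k} = σ^{2k} · C_k with k = 6.
C_6 = (1/(k+1)) · C(2k, k) = (1/7) · C(12, 6) = (1/7) · 924 = 132.
σ^{2k} = (σ²)^k = (32/10)^6 = 16777216/15625.

Therefore m_{12} = σ^{12} · C_6 = (16777216/15625) · 132 = 2214592512/15625.


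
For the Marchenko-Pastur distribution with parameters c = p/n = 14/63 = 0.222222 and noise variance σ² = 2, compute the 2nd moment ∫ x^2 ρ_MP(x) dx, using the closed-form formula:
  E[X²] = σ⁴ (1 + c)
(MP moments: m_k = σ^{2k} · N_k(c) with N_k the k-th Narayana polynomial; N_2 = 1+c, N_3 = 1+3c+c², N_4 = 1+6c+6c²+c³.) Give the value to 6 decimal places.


E[X²] = σ⁴ (1 + c) (second MP moment). With σ² = 2 (so σ⁴ = 4) and c = 14/63 = 0.222222: E[X²] = 4 · (1 + 0.222222) = 4 · 1.222222.

So E[X^2] = 4.888889.


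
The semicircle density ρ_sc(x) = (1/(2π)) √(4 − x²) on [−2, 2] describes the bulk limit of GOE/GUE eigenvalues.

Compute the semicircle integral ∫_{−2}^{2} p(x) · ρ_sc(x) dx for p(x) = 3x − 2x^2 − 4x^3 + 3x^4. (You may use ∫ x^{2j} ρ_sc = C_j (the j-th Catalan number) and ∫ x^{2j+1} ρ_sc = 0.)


Write p(x) = Σ a_i x^i, split into monomials and integrate each against ρ_sc separately.
Using ∫ x^{2j} ρ_sc = C_j = (1/(j+1)) C(2j, j) (Catalan numbers) and ∫ x^{2j+1} ρ_sc = 0 (odd monomials vanish by symmetry):
  i = 1 (odd): ∫ x^1 ρ_sc = 0 (vanishes)
  i = 2 (even): a_2 · C_{1} = -2 · 1 = -2
  i = 3 (odd): ∫ x^3 ρ_sc = 0 (vanishes)
  i = 4 (even): a_4 · C_{2} = 3 · 2 = 6

Summing the contributions: ∫_{−2}^{2} p(x) ρ_sc(x) dx = (-2) + 6 = 4.


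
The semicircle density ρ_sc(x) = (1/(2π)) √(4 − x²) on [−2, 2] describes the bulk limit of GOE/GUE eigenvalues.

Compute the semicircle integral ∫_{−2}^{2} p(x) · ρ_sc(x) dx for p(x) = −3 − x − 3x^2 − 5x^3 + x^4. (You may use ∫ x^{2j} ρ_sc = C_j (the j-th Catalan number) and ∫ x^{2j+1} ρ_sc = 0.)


Write p(x) = Σ a_i x^i, split into monomials and integrate each against ρ_sc separately.
Using ∫ x^{2j} ρ_sc = C_j = (1/(j+1)) C(2j, j) (Catalan numbers) and ∫ x^{2j+1} ρ_sc = 0 (odd monomials vanish by symmetry):
  i = 0 (even): a_0 · C_{0} = -3 · 1 = -3
  i = 1 (odd): ∫ x^1 ρ_sc = 0 (vanishes)
  i = 2 (even): a_2 · C_{1} = -3 · 1 = -3
  i = 3 (odd): ∫ x^3 ρ_sc = 0 (vanishes)
  i = 4 (even): a_4 · C_{2} = 1 · 2 = 2

Summing the contributions: ∫_{−2}^{2} p(x) ρ_sc(x) dx = (-3) + (-3) + 2 = -4.


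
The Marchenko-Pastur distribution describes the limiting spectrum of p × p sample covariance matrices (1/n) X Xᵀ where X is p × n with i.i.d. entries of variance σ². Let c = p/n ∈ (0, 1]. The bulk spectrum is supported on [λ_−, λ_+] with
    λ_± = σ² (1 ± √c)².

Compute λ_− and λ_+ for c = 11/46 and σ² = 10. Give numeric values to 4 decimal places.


c = 11/46 = 0.239130; √c = 0.489010.
λ_− = σ² (1 − √c)² = 10 · (1 − 0.489010)² = 10 · (0.510990)² = 2.611111.
λ_+ = σ² (1 + √c)² = 10 · (1 + 0.489010)² = 10 · (1.489010)² = 22.171497.

Rounded to 4 decimal places: λ_− ≈ 2.6111, λ_+ ≈ 22.1715.


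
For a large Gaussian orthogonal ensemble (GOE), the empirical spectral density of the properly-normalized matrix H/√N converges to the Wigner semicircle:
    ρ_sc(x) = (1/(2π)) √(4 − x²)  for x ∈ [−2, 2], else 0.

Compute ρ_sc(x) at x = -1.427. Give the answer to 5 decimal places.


ρ_sc(x) = (1/(2π)) √(4 − x²). With x = -1.427:
  4 − x² = 4 − (-1.427)² = 4 − 2.036329 = 1.963671.
  √(4 − x²) = 1.401310.
  1/(2π) = 0.159155.
  ρ_sc(-1.427) = 0.159155 · 1.401310 = 0.223025.

Rounded to 5 decimal places: ρ_sc(-1.427) ≈ 0.22303.


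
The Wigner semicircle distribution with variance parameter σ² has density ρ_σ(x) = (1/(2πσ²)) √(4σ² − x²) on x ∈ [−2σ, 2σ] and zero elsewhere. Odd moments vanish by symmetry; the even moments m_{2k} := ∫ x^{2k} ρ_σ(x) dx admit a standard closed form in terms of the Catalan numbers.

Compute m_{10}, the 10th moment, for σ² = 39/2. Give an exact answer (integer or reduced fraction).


By the scaled semicircle moment identity, m_{2k} = σ^{2k} · C_k with k = 5.
C_5 = (1/(k+1)) · C(2k, k) = (1/6) · C(10, 5) = (1/6) · 252 = 42.
σ^{2k} = (σ²)^k = (39/2)^5 = 90224199/32.

Therefore m_{10} = σ^{10} · C_5 = (90224199/32) · 42 = 1894708179/16.


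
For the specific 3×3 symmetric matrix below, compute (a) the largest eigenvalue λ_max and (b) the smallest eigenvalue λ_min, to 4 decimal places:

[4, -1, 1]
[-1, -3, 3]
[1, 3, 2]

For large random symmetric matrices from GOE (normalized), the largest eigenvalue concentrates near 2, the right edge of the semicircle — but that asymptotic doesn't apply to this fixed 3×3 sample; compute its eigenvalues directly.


Since M is real symmetric, all three eigenvalues are real; they are the roots of det(λI − M) = λ³ − (tr M) λ² + s λ − det M, where s is the sum of the principal 2×2 minors.
tr M = 4 + (-3) + 2 = 3.
s = (4·(-3) − (-1)²) + (4·2 − 1²) + ((-3)·2 − 3²) = -13 + 7 + (-15) = -21.
det M (expand along row 1) = 4·(-15) − (-1)·(-5) + 1·0 = -65.
Characteristic polynomial: λ³ − 3λ² − 21λ + 65 = 0.
Substitute λ = y + (tr M)/3 = y + 1.000000 to remove the quadratic term: y³ + p·y + q = 0 with p = s − (tr M)²/3 = -24.000000 and q = −2(tr M)³/27 + (tr M)·s/3 − det M = 42.000000.
Three real roots ⇒ use the trigonometric (Viète) form: r = 2√(−p/3) = 5.656854, φ = arccos(3q/(p·r)) = arccos(-0.928078) = 2.760013 rad.
y_k = r·cos(φ/3 − 2πk/3) for k = 0, 1, 2 gives y = 3.427016, 2.184141, -5.611157.
λ_k = y_k + 1.000000 gives λ = 4.4270, 3.1841, -4.6112 (check: the sum is 3.0000 = tr M).

Hence λ_max = 4.4270 and λ_min = -4.6112.


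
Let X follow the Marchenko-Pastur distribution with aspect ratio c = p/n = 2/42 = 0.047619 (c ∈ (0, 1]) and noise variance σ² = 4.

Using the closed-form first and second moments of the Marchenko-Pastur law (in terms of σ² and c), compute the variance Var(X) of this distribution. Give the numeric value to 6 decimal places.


Recall the MP moments m_1 = E[X] = σ² and m_2 = E[X²] = σ⁴ (1 + c).
m_1 = E[X] = σ² = 4, so m_1² = 16.
m_2 = E[X²] = σ⁴ (1 + c) = 16 · (1 + 0.047619) = 16 · 1.047619 = 16.761905.
(Note m_2 − m_1² simplifies to c · σ⁴ = 0.047619 · 16.)

Var(X) = m_2 − m_1² = 16.761905 − 16 = 0.761905.


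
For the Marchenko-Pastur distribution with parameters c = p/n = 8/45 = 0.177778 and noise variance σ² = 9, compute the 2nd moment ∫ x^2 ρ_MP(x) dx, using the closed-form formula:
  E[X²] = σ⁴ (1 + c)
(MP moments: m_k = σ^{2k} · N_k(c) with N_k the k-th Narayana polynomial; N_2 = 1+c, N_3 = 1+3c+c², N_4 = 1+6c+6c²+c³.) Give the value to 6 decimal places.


E[X²] = σ⁴ (1 + c) (second MP moment). With σ² = 9 (so σ⁴ = 81) and c = 8/45 = 0.177778: E[X²] = 81 · (1 + 0.177778) = 81 · 1.177778.

So E[X^2] = 95.400000.


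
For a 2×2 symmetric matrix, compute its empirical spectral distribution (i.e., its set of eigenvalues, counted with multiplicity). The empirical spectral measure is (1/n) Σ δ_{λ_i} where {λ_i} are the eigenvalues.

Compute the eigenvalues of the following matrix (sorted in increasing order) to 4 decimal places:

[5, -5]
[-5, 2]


Since M is real symmetric, both eigenvalues are real; they are the roots of det(λI − M) = λ² − (tr M) λ + det M.
tr M = 5 + 2 = 7.
det M = 5·2 − (-5)² = 10 − 25 = -15.
Characteristic polynomial: λ² − 7λ − 15 = 0.
Discriminant Δ = (tr M)² − 4·det M = 49 − (-60) = 109; √Δ = 10.440307.
λ = (tr M ± √Δ)/2 = (7 ± 10.440307)/2, giving (tr M − √Δ)/2 = -1.7202 and (tr M + √Δ)/2 = 8.7202.

Eigenvalues sorted in increasing order: [-1.7202, 8.7202].


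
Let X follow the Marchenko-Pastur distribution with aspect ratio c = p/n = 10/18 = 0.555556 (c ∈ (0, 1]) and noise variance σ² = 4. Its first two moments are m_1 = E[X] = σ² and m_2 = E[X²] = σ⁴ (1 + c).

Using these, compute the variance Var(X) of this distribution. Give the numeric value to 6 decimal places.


m_1 = E[X] = σ² = 4, so m_1² = 16.
m_2 = E[X²] = σ⁴ (1 + c) = 16 · (1 + 0.555556) = 16 · 1.555556 = 24.888889.
(Note m_2 − m_1² simplifies to c · σ⁴ = 0.555556 · 16.)

Var(X) = m_2 − m_1² = 24.888889 − 16 = 8.888889.


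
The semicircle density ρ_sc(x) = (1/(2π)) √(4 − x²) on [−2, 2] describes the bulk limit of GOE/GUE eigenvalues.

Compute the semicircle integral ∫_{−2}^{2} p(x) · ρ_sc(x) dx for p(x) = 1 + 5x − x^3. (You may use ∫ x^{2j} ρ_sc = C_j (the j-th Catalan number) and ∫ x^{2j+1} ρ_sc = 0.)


Write p(x) = Σ a_i x^i, split into monomials and integrate each against ρ_sc separately.
Using ∫ x^{2j} ρ_sc = C_j = (1/(j+1)) C(2j, j) (Catalan numbers) and ∫ x^{2j+1} ρ_sc = 0 (odd monomials vanish by symmetry):
  i = 0 (even): a_0 · C_{0} = 1 · 1 = 1
  i = 1 (odd): ∫ x^1 ρ_sc = 0 (vanishes)
  i = 3 (odd): ∫ x^3 ρ_sc = 0 (vanishes)

Summing the contributions: ∫_{−2}^{2} p(x) ρ_sc(x) dx = 1.


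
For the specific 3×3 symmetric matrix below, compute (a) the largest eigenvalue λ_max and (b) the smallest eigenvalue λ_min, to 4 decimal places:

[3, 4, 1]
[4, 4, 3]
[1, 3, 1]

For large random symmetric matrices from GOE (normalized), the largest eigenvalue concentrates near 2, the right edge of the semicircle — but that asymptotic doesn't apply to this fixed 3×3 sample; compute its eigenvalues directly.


Since M is real symmetric, all three eigenvalues are real; they are the roots of det(λI − M) = λ³ − (tr M) λ² + s λ − det M, where s is the sum of the principal 2×2 minors.
tr M = 3 + 4 + 1 = 8.
s = (3·4 − 4²) + (3·1 − 1²) + (4·1 − 3²) = -4 + 2 + (-5) = -7.
det M (expand along row 1) = 3·(-5) − 4·1 + 1·8 = -11.
Characteristic polynomial: λ³ − 8λ² − 7λ + 11 = 0.
Substitute λ = y + (tr M)/3 = y + 2.666667 to remove the quadratic term: y³ + p·y + q = 0 with p = s − (tr M)²/3 = -28.333333 and q = −2(tr M)³/27 + (tr M)·s/3 − det M = -45.592593.
Three real roots ⇒ use the trigonometric (Viète) form: r = 2√(−p/3) = 6.146363, φ = arccos(3q/(p·r)) = arccos(0.785416) = 0.667429 rad.
y_k = r·cos(φ/3 − 2πk/3) for k = 0, 1, 2 gives y = 5.994880, -1.822965, -4.171915.
λ_k = y_k + 2.666667 gives λ = 8.6615, 0.8437, -1.5052 (check: the sum is 8.0000 = tr M).

Hence λ_max = 8.6615 and λ_min = -1.5052.


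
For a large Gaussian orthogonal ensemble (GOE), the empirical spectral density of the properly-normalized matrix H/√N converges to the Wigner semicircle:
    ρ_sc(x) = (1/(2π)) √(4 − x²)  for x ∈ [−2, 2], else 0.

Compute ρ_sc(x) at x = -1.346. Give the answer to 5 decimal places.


ρ_sc(x) = (1/(2π)) √(4 − x²). With x = -1.346:
  4 − x² = 4 − (-1.346)² = 4 − 1.811716 = 2.188284.
  √(4 − x²) = 1.479285.
  1/(2π) = 0.159155.
  ρ_sc(-1.346) = 0.159155 · 1.479285 = 0.235436.

Rounded to 5 decimal places: ρ_sc(-1.346) ≈ 0.23544.


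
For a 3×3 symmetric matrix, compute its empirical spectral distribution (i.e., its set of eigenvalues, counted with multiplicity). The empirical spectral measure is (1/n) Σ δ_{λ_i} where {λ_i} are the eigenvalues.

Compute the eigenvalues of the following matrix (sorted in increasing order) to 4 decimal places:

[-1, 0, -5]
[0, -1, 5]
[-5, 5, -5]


Since M is real symmetric, all three eigenvalues are real; they are the roots of det(λI − M) = λ³ − (tr M) λ² + s λ − det M, where s is the sum of the principal 2×2 minors.
tr M = -1 + (-1) + (-5) = -7.
s = ((-1)·(-1) − 0²) + ((-1)·(-5) − (-5)²) + ((-1)·(-5) − 5²) = 1 + (-20) + (-20) = -39.
det M (expand along row 1) = (-1)·(-20) − 0·25 + (-5)·(-5) = 45.
Characteristic polynomial: λ³ + 7λ² − 39λ − 45 = 0.
Substitute λ = y + (tr M)/3 = y − 2.333333 to remove the quadratic term: y³ + p·y + q = 0 with p = s − (tr M)²/3 = -55.333333 and q = −2(tr M)³/27 + (tr M)·s/3 − det M = 71.407407.
Three real roots ⇒ use the trigonometric (Viète) form: r = 2√(−p/3) = 8.589399, φ = arccos(3q/(p·r)) = arccos(-0.450728) = 2.038377 rad.
y_k = r·cos(φ/3 − 2πk/3) for k = 0, 1, 2 gives y = 6.681803, 1.333333, -8.015136.
λ_k = y_k − 2.333333 gives λ = 4.3485, -1.0000, -10.3485 (check: the sum is -7.0000 = tr M).

Eigenvalues sorted in increasing order: [-10.3485, -1.0000, 4.3485].


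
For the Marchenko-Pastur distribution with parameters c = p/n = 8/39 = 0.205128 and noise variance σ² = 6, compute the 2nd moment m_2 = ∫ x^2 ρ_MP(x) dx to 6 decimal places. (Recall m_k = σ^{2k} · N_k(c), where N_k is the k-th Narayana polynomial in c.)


E[X²] = σ⁴ (1 + c) (second MP moment). With σ² = 6 (so σ⁴ = 36) and c = 8/39 = 0.205128: E[X²] = 36 · (1 + 0.205128) = 36 · 1.205128.

So E[X^2] = 43.384615.


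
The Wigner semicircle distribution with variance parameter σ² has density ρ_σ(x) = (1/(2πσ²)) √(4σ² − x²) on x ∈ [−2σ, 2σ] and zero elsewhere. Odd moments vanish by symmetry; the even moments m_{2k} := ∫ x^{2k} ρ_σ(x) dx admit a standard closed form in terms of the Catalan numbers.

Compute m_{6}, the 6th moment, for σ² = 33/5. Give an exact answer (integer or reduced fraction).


By the scaled semicircle moment identity, m_{2k} = σ^{2k} · C_k with k = 3.
C_3 = (1/(k+1)) · C(2k, k) = (1/4) · C(6, 3) = (1/4) · 20 = 5.
σ^{2k} = (σ²)^k = (33/5)^3 = 35937/125.

Therefore m_{6} = σ^{6} · C_3 = (35937/125) · 5 = 35937/25.


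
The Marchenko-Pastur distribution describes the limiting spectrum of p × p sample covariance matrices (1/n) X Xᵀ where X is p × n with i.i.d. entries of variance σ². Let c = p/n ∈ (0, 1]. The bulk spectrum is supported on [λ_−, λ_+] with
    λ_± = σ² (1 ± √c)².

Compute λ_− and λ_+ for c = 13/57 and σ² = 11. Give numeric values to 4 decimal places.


c = 13/57 = 0.228070; √c = 0.477567.
λ_− = σ² (1 − √c)² = 11 · (1 − 0.477567)² = 11 · (0.522433)² = 3.002299.
λ_+ = σ² (1 + √c)² = 11 · (1 + 0.477567)² = 11 · (1.477567)² = 24.015244.

Rounded to 4 decimal places: λ_− ≈ 3.0023, λ_+ ≈ 24.0152.


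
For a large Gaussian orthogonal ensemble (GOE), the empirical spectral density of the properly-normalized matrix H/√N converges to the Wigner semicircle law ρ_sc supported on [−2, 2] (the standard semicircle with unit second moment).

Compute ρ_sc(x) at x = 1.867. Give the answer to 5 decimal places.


ρ_sc(x) = (1/(2π)) √(4 − x²). With x = 1.867:
  4 − x² = 4 − (1.867)² = 4 − 3.485689 = 0.514311.
  √(4 − x²) = 0.717155.
  1/(2π) = 0.159155.
  ρ_sc(1.867) = 0.159155 · 0.717155 = 0.114139.

Rounded to 5 decimal places: ρ_sc(1.867) ≈ 0.11414.


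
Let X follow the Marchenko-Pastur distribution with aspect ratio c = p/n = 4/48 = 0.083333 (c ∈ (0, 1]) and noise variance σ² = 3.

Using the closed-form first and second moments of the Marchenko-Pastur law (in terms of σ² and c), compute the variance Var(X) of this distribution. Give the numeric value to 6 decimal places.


Recall the MP moments m_1 = E[X] = σ² and m_2 = E[X²] = σ⁴ (1 + c).
m_1 = E[X] = σ² = 3, so m_1² = 9.
m_2 = E[X²] = σ⁴ (1 + c) = 9 · (1 + 0.083333) = 9 · 1.083333 = 9.750000.
(Note m_2 − m_1² simplifies to c · σ⁴ = 0.083333 · 9.)

Var(X) = m_2 − m_1² = 9.750000 − 9 = 0.750000.


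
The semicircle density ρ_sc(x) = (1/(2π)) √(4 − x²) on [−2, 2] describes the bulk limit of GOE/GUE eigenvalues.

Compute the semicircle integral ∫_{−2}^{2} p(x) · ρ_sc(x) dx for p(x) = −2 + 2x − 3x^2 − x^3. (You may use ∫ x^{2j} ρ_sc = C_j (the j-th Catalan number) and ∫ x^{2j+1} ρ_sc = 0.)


Write p(x) = Σ a_i x^i, split into monomials and integrate each against ρ_sc separately.
Using ∫ x^{2j} ρ_sc = C_j = (1/(j+1)) C(2j, j) (Catalan numbers) and ∫ x^{2j+1} ρ_sc = 0 (odd monomials vanish by symmetry):
  i = 0 (even): a_0 · C_{0} = -2 · 1 = -2
  i = 1 (odd): ∫ x^1 ρ_sc = 0 (vanishes)
  i = 2 (even): a_2 · C_{1} = -3 · 1 = -3
  i = 3 (odd): ∫ x^3 ρ_sc = 0 (vanishes)

Summing the contributions: ∫_{−2}^{2} p(x) ρ_sc(x) dx = (-2) + (-3) = -5.


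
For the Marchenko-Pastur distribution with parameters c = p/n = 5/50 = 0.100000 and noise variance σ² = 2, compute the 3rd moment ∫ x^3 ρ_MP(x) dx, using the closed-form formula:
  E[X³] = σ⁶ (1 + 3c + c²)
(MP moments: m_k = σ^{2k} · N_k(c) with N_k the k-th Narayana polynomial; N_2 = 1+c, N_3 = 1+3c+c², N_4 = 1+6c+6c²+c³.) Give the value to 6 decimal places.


E[X³] = σ⁶ (1 + 3c + c²) (third MP moment). With σ² = 2 (so σ⁶ = 8) and c = 5/50 = 0.100000: E[X³] = 8 · (1 + 3·0.100000 + (0.100000)²) = 8 · 1.310000.

So E[X^3] = 10.480000.


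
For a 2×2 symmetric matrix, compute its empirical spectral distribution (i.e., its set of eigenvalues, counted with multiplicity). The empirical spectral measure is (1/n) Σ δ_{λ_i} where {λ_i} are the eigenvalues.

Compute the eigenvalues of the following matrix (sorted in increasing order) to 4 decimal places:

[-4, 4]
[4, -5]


Since M is real symmetric, both eigenvalues are real; they are the roots of det(λI − M) = λ² − (tr M) λ + det M.
tr M = -4 + (-5) = -9.
det M = (-4)·(-5) − 4² = 20 − 16 = 4.
Characteristic polynomial: λ² + 9λ + 4 = 0.
Discriminant Δ = (tr M)² − 4·det M = 81 − 16 = 65; √Δ = 8.062258.
λ = (tr M ± √Δ)/2 = (-9 ± 8.062258)/2, giving (tr M − √Δ)/2 = -8.5311 and (tr M + √Δ)/2 = -0.4689.

Eigenvalues sorted in increasing order: [-8.5311, -0.4689].


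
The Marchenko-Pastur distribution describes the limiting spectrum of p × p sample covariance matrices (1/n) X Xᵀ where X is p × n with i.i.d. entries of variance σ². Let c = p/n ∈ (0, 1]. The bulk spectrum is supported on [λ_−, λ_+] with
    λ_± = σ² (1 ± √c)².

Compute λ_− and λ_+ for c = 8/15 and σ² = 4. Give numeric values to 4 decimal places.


c = 8/15 = 0.533333; √c = 0.730297.
λ_− = σ² (1 − √c)² = 4 · (1 − 0.730297)² = 4 · (0.269703)² = 0.290959.
λ_+ = σ² (1 + √c)² = 4 · (1 + 0.730297)² = 4 · (1.730297)² = 11.975707.

Rounded to 4 decimal places: λ_− ≈ 0.2910, λ_+ ≈ 11.9757.
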